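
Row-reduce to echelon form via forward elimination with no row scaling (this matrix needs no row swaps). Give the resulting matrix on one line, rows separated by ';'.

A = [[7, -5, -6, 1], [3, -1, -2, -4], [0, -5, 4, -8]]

REF = [7 -5 -6 1; 0 8/7 4/7 -31/7; 0 0 13/2 -219/8]

Forward elimination:
R2 <- R2 - (3/7)*R1:  [     0    8/7    4/7  -31/7 ]
R3 <- R3 - (-35/8)*R2:  [      0       0    13/2  -219/8 ]
Row echelon form:
[ 7   -5    -6       1 ]
[ 0  8/7   4/7   -31/7 ]
[ 0    0  13/2  -219/8 ]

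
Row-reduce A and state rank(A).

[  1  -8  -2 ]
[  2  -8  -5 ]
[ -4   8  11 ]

rank(A) = 2

Row reduction:
R2 <- R2 - (2)*R1:  [  0   8  -1 ]
R3 <- R3 - (-4)*R1:  [   0  -24    3 ]
R3 <- R3 - (-3)*R2:  [ 0  0  0 ]
Row echelon form:
[ 1  -8  -2 ]
[ 0   8  -1 ]
[ 0   0   0 ]
Nonzero rows / pivot columns: 2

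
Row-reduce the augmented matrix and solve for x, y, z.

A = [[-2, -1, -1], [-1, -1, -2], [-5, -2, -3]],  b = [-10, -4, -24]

Forward elimination on [A|b]:
R2 <- R2 - (1/2)*R1:  [    0  -1/2  -3/2     1 ]
R3 <- R3 - (5/2)*R1:  [    0   1/2  -1/2     1 ]
R3 <- R3 - (-1)*R2:  [  0   0  -2   2 ]
Row echelon form:
[ -2    -1    -1  |  -10 ]
[  0  -1/2  -3/2  |    1 ]
[  0     0    -2  |    2 ]
Back-substitution:
z = (2) / -2 = -1
y = (1 - (-3/2)*(-1)) / (-1/2) = 1
x = (-10 - (-1)*(1) - (-1)*(-1)) / -2 = 5

(5, 1, -1)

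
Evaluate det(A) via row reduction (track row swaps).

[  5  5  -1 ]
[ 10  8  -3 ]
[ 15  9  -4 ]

det(A) = -20

Forward elimination:
R2 <- R2 - (2)*R1:  [  0  -2  -1 ]
R3 <- R3 - (3)*R1:  [  0  -6  -1 ]
R3 <- R3 - (3)*R2:  [ 0  0  2 ]
Upper-triangular form:
[ 5   5  -1 ]
[ 0  -2  -1 ]
[ 0   0   2 ]
det(A) = (-1)^0 * (5) * (-2) * (2) = -20  (0 row swaps -> sign +1)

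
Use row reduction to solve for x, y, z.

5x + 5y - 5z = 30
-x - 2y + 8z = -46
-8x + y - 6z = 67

(-4, 5, -5)

Forward elimination on [A|b]:
R2 <- R2 - (-1/5)*R1:  [   0   -1    7  -40 ]
R3 <- R3 - (-8/5)*R1:  [   0    9  -14  115 ]
R3 <- R3 - (-9)*R2:  [    0     0    49  -245 ]
Row echelon form:
[ 5   5  -5  |    30 ]
[ 0  -1   7  |   -40 ]
[ 0   0  49  |  -245 ]
Back-substitution:
z = (-245) / 49 = -5
y = (-40 - (7)*(-5)) / -1 = 5
x = (30 - (5)*(5) - (-5)*(-5)) / 5 = -4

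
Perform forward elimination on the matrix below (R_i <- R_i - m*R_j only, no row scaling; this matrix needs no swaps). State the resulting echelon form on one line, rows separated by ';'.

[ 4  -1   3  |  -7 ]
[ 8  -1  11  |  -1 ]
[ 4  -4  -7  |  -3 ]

Forward elimination:
R2 <- R2 - (2)*R1:  [  0   1   5  13 ]
R3 <- R3 - (1)*R1:  [   0   -3  -10    4 ]
R3 <- R3 - (-3)*R2:  [  0   0   5  43 ]
Row echelon form:
[ 4  -1  3  |  -7 ]
[ 0   1  5  |  13 ]
[ 0   0  5  |  43 ]

REF = [4 -1 3 -7; 0 1 5 13; 0 0 5 43]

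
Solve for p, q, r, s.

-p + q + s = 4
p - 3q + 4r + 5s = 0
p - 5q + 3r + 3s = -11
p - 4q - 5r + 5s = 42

(4, 3, -5, 5)

Forward elimination on [A|b]:
R2 <- R2 - (-1)*R1:  [  0  -2   4   6   4 ]
R3 <- R3 - (-1)*R1:  [  0  -4   3   4  -7 ]
R4 <- R4 - (-1)*R1:  [  0  -3  -5   6  46 ]
R3 <- R3 - (2)*R2:  [   0    0   -5   -8  -15 ]
R4 <- R4 - (3/2)*R2:  [   0    0  -11   -3   40 ]
R4 <- R4 - (11/5)*R3:  [    0     0     0  73/5    73 ]
Row echelon form:
[ -1   1   0     1  |    4 ]
[  0  -2   4     6  |    4 ]
[  0   0  -5    -8  |  -15 ]
[  0   0   0  73/5  |   73 ]
Back-substitution:
s = (73) / (73/5) = 5
r = (-15 - (-8)*(5)) / -5 = -5
q = (4 - (4)*(-5) - (6)*(5)) / -2 = 3
p = (4 - (1)*(3) - (1)*(5)) / -1 = 4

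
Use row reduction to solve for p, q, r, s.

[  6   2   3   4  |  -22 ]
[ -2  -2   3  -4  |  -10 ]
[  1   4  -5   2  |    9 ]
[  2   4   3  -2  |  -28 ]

(-5, -1, -2, 4)

Forward elimination on [A|b]:
R2 <- R2 - (-1/3)*R1:  [     0   -4/3      4   -8/3  -52/3 ]
R3 <- R3 - (1/6)*R1:  [     0   11/3  -11/2    4/3   38/3 ]
R4 <- R4 - (1/3)*R1:  [     0   10/3      2  -10/3  -62/3 ]
R3 <- R3 - (-11/4)*R2:  [    0     0  11/2    -6   -35 ]
R4 <- R4 - (-5/2)*R2:  [   0    0   12  -10  -64 ]
R4 <- R4 - (24/11)*R3:  [      0       0       0   34/11  136/11 ]
Row echelon form:
[ 6     2     3      4  |     -22 ]
[ 0  -4/3     4   -8/3  |   -52/3 ]
[ 0     0  11/2     -6  |     -35 ]
[ 0     0     0  34/11  |  136/11 ]
Back-substitution:
s = (136/11) / (34/11) = 4
r = (-35 - (-6)*(4)) / (11/2) = -2
q = (-52/3 - (4)*(-2) - (-8/3)*(4)) / (-4/3) = -1
p = (-22 - (2)*(-1) - (3)*(-2) - (4)*(4)) / 6 = -5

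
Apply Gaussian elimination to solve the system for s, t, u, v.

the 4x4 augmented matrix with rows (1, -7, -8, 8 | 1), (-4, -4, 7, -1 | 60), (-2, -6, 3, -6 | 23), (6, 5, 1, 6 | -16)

Forward elimination on [A|b]:
R2 <- R2 - (-4)*R1:  [   0  -32  -25   31   64 ]
R3 <- R3 - (-2)*R1:  [   0  -20  -13   10   25 ]
R4 <- R4 - (6)*R1:  [   0   47   49  -42  -22 ]
R3 <- R3 - (5/8)*R2:  [     0      0   21/8  -75/8    -15 ]
R4 <- R4 - (-47/32)*R2:  [      0       0  393/32  113/32      72 ]
R4 <- R4 - (131/28)*R3:  [       0        0        0  1327/28  3981/28 ]
Row echelon form:
[ 1   -7    -8        8  |        1 ]
[ 0  -32   -25       31  |       64 ]
[ 0    0  21/8    -75/8  |      -15 ]
[ 0    0     0  1327/28  |  3981/28 ]
Back-substitution:
v = (3981/28) / (1327/28) = 3
u = (-15 - (-75/8)*(3)) / (21/8) = 5
t = (64 - (-25)*(5) - (31)*(3)) / -32 = -3
s = (1 - (-7)*(-3) - (-8)*(5) - (8)*(3)) / 1 = -4

(-4, -3, 5, 3)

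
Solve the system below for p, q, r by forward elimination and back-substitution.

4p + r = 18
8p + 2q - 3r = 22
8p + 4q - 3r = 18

(4, -2, 2)

Forward elimination on [A|b]:
R2 <- R2 - (2)*R1:  [   0    2   -5  -14 ]
R3 <- R3 - (2)*R1:  [   0    4   -5  -18 ]
R3 <- R3 - (2)*R2:  [  0   0   5  10 ]
Row echelon form:
[ 4  0   1  |   18 ]
[ 0  2  -5  |  -14 ]
[ 0  0   5  |   10 ]
Back-substitution:
r = (10) / 5 = 2
q = (-14 - (-5)*(2)) / 2 = -2
p = (18 - (1)*(2)) / 4 = 4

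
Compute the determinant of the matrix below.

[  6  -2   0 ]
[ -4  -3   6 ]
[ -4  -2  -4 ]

det(A) = 224

Forward elimination:
R2 <- R2 - (-2/3)*R1:  [     0  -13/3      6 ]
R3 <- R3 - (-2/3)*R1:  [     0  -10/3     -4 ]
R3 <- R3 - (10/13)*R2:  [       0        0  -112/13 ]
Upper-triangular form:
[ 6     -2        0 ]
[ 0  -13/3        6 ]
[ 0      0  -112/13 ]
det(A) = (-1)^0 * (6) * (-13/3) * (-112/13) = 224  (0 row swaps -> sign +1)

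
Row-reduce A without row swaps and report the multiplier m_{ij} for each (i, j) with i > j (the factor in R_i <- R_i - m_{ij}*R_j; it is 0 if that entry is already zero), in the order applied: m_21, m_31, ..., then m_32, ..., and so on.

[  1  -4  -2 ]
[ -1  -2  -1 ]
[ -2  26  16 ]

Forward elimination:
R2 <- R2 - (-1)*R1:  [  0  -6  -3 ]
R3 <- R3 - (-2)*R1:  [  0  18  12 ]
R3 <- R3 - (-3)*R2:  [ 0  0  3 ]
Multipliers (in order of application): m_{21} = -1, m_{31} = -2, m_{32} = -3

multipliers: -1, -2, -3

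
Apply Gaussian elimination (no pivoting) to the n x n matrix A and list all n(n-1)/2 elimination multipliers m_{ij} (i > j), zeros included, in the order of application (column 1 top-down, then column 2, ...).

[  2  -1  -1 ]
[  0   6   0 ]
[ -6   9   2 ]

Forward elimination:
R2: entry in column 1 is already 0 -> m_{21} = 0 (no row operation needed)
R3 <- R3 - (-3)*R1:  [  0   6  -1 ]
R3 <- R3 - (1)*R2:  [  0   0  -1 ]
Multipliers (in order of application): m_{21} = 0, m_{31} = -3, m_{32} = 1

multipliers: 0, -3, 1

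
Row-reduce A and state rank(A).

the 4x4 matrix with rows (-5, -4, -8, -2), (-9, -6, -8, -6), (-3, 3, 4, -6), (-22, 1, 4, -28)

Row reduction:
R2 <- R2 - (9/5)*R1:  [     0    6/5   32/5  -12/5 ]
R3 <- R3 - (3/5)*R1:  [     0   27/5   44/5  -24/5 ]
R4 <- R4 - (22/5)*R1:  [     0   93/5  196/5  -96/5 ]
R3 <- R3 - (9/2)*R2:  [   0    0  -20    6 ]
R4 <- R4 - (31/2)*R2:  [   0    0  -60   18 ]
R4 <- R4 - (3)*R3:  [ 0  0  0  0 ]
Row echelon form:
[ -5   -4    -8     -2 ]
[  0  6/5  32/5  -12/5 ]
[  0    0   -20      6 ]
[  0    0     0      0 ]
Nonzero rows / pivot columns: 3

rank(A) = 3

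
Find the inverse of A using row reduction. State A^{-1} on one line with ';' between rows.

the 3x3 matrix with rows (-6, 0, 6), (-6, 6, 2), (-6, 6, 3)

Gauss-Jordan on [A | I]:
R1 <- (1/-6)*R1:  [    1     0    -1  |  -1/6     0     0 ]
R2 <- R2 - (-6)*R1:  [  0   6  -4  |  -1   1   0 ]
R3 <- R3 - (-6)*R1:  [  0   6  -3  |  -1   0   1 ]
R2 <- (1/6)*R2:  [    0     1  -2/3  |  -1/6   1/6     0 ]
R3 <- R3 - (6)*R2:  [  0   0   1  |   0  -1   1 ]
R1 <- R1 - (-1)*R3:  [    1     0     0  |  -1/6    -1     1 ]
R2 <- R2 - (-2/3)*R3:  [    0     1     0  |  -1/6  -1/2   2/3 ]
Right block of [I | A^{-1}] is the inverse:
[ -1/6    -1    1 ]
[ -1/6  -1/2  2/3 ]
[    0    -1    1 ]

inverse = [-1/6 -1 1; -1/6 -1/2 2/3; 0 -1 1]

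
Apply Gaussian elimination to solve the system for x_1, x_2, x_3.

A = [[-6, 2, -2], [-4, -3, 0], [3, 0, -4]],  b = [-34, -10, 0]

Forward elimination on [A|b]:
R2 <- R2 - (2/3)*R1:  [     0  -13/3    4/3   38/3 ]
R3 <- R3 - (-1/2)*R1:  [   0    1   -5  -17 ]
R3 <- R3 - (-3/13)*R2:  [       0        0   -61/13  -183/13 ]
Row echelon form:
[ -6      2      -2  |      -34 ]
[  0  -13/3     4/3  |     38/3 ]
[  0      0  -61/13  |  -183/13 ]
Back-substitution:
x_3 = (-183/13) / (-61/13) = 3
x_2 = (38/3 - (4/3)*(3)) / (-13/3) = -2
x_1 = (-34 - (2)*(-2) - (-2)*(3)) / -6 = 4

(4, -2, 3)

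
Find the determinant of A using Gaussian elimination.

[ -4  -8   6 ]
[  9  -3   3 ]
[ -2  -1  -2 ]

det(A) = -222

Forward elimination:
R2 <- R2 - (-9/4)*R1:  [    0   -21  33/2 ]
R3 <- R3 - (1/2)*R1:  [  0   3  -5 ]
R3 <- R3 - (-1/7)*R2:  [      0       0  -37/14 ]
Upper-triangular form:
[ -4   -8       6 ]
[  0  -21    33/2 ]
[  0    0  -37/14 ]
det(A) = (-1)^0 * (-4) * (-21) * (-37/14) = -222  (0 row swaps -> sign +1)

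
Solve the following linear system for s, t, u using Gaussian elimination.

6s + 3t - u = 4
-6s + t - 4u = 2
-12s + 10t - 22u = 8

(-1, 4, 2)

Forward elimination on [A|b]:
R2 <- R2 - (-1)*R1:  [  0   4  -5   6 ]
R3 <- R3 - (-2)*R1:  [   0   16  -24   16 ]
R3 <- R3 - (4)*R2:  [  0   0  -4  -8 ]
Row echelon form:
[ 6  3  -1  |   4 ]
[ 0  4  -5  |   6 ]
[ 0  0  -4  |  -8 ]
Back-substitution:
u = (-8) / -4 = 2
t = (6 - (-5)*(2)) / 4 = 4
s = (4 - (3)*(4) - (-1)*(2)) / 6 = -1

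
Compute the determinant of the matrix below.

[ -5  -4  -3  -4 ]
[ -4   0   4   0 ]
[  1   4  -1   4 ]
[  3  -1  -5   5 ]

det(A) = 768

Forward elimination:
R2 <- R2 - (4/5)*R1:  [    0  16/5  32/5  16/5 ]
R3 <- R3 - (-1/5)*R1:  [    0  16/5  -8/5  16/5 ]
R4 <- R4 - (-3/5)*R1:  [     0  -17/5  -34/5   13/5 ]
R3 <- R3 - (1)*R2:  [  0   0  -8   0 ]
R4 <- R4 - (-17/16)*R2:  [ 0  0  0  6 ]
Upper-triangular form:
[ -5    -4    -3    -4 ]
[  0  16/5  32/5  16/5 ]
[  0     0    -8     0 ]
[  0     0     0     6 ]
det(A) = (-1)^0 * (-5) * (16/5) * (-8) * (6) = 768  (0 row swaps -> sign +1)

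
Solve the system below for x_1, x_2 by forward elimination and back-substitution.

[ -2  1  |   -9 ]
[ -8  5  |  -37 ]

Forward elimination on [A|b]:
R2 <- R2 - (4)*R1:  [  0   1  -1 ]
Row echelon form:
[ -2  1  |  -9 ]
[  0  1  |  -1 ]
Back-substitution:
x_2 = (-1) / 1 = -1
x_1 = (-9 - (1)*(-1)) / -2 = 4

(4, -1)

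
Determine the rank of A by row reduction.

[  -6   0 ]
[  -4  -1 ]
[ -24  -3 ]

rank(A) = 2

Row reduction:
R2 <- R2 - (2/3)*R1:  [  0  -1 ]
R3 <- R3 - (4)*R1:  [  0  -3 ]
R3 <- R3 - (3)*R2:  [ 0  0 ]
Row echelon form:
[ -6   0 ]
[  0  -1 ]
[  0   0 ]
Nonzero rows / pivot columns: 2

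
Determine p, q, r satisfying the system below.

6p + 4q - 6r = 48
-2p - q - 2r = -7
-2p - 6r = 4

(4, 3, -2)

Forward elimination on [A|b]:
R2 <- R2 - (-1/3)*R1:  [   0  1/3   -4    9 ]
R3 <- R3 - (-1/3)*R1:  [   0  4/3   -8   20 ]
R3 <- R3 - (4)*R2:  [   0    0    8  -16 ]
Row echelon form:
[ 6    4  -6  |   48 ]
[ 0  1/3  -4  |    9 ]
[ 0    0   8  |  -16 ]
Back-substitution:
r = (-16) / 8 = -2
q = (9 - (-4)*(-2)) / (1/3) = 3
p = (48 - (4)*(3) - (-6)*(-2)) / 6 = 4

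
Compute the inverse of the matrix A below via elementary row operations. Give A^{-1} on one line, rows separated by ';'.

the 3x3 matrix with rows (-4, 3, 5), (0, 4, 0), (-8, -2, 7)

inverse = [7/12 -31/48 -5/12; 0 1/4 0; 2/3 -2/3 -1/3]

Gauss-Jordan on [A | I]:
R1 <- (1/-4)*R1:  [    1  -3/4  -5/4  |  -1/4     0     0 ]
R3 <- R3 - (-8)*R1:  [  0  -8  -3  |  -2   0   1 ]
R2 <- (1/4)*R2:  [   0    1    0  |    0  1/4    0 ]
R1 <- R1 - (-3/4)*R2:  [    1     0  -5/4  |  -1/4  3/16     0 ]
R3 <- R3 - (-8)*R2:  [  0   0  -3  |  -2   2   1 ]
R3 <- (1/-3)*R3:  [    0     0     1  |   2/3  -2/3  -1/3 ]
R1 <- R1 - (-5/4)*R3:  [      1       0       0  |    7/12  -31/48   -5/12 ]
Right block of [I | A^{-1}] is the inverse:
[ 7/12  -31/48  -5/12 ]
[    0     1/4      0 ]
[  2/3    -2/3   -1/3 ]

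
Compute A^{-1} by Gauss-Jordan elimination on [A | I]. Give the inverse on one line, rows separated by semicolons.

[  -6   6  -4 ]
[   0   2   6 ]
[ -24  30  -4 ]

Gauss-Jordan on [A | I]:
R1 <- (1/-6)*R1:  [    1    -1   2/3  |  -1/6     0     0 ]
R3 <- R3 - (-24)*R1:  [  0   6  12  |  -4   0   1 ]
R2 <- (1/2)*R2:  [   0    1    3  |    0  1/2    0 ]
R1 <- R1 - (-1)*R2:  [    1     0  11/3  |  -1/6   1/2     0 ]
R3 <- R3 - (6)*R2:  [  0   0  -6  |  -4  -3   1 ]
R3 <- (1/-6)*R3:  [    0     0     1  |   2/3   1/2  -1/6 ]
R1 <- R1 - (11/3)*R3:  [      1       0       0  |  -47/18    -4/3   11/18 ]
R2 <- R2 - (3)*R3:  [   0    1    0  |   -2   -1  1/2 ]
Right block of [I | A^{-1}] is the inverse:
[ -47/18  -4/3  11/18 ]
[     -2    -1    1/2 ]
[    2/3   1/2   -1/6 ]

inverse = [-47/18 -4/3 11/18; -2 -1 1/2; 2/3 1/2 -1/6]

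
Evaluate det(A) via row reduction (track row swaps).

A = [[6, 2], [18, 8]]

det(A) = 12

Forward elimination:
R2 <- R2 - (3)*R1:  [ 0  2 ]
Upper-triangular form:
[ 6  2 ]
[ 0  2 ]
det(A) = (-1)^0 * (6) * (2) = 12  (0 row swaps -> sign +1)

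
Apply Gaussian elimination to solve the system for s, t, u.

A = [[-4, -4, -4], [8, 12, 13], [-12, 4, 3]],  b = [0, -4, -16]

(1, -1, 0)

Forward elimination on [A|b]:
R2 <- R2 - (-2)*R1:  [  0   4   5  -4 ]
R3 <- R3 - (3)*R1:  [   0   16   15  -16 ]
R3 <- R3 - (4)*R2:  [  0   0  -5   0 ]
Row echelon form:
[ -4  -4  -4  |   0 ]
[  0   4   5  |  -4 ]
[  0   0  -5  |   0 ]
Back-substitution:
u = (0) / -5 = 0
t = (-4 - (5)*(0)) / 4 = -1
s = (0 - (-4)*(-1) - (-4)*(0)) / -4 = 1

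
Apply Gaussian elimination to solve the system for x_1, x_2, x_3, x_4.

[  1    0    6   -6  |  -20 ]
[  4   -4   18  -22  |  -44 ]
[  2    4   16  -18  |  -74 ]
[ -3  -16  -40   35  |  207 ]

Forward elimination on [A|b]:
R2 <- R2 - (4)*R1:  [  0  -4  -6   2  36 ]
R3 <- R3 - (2)*R1:  [   0    4    4   -6  -34 ]
R4 <- R4 - (-3)*R1:  [   0  -16  -22   17  147 ]
R3 <- R3 - (-1)*R2:  [  0   0  -2  -4   2 ]
R4 <- R4 - (4)*R2:  [ 0  0  2  9  3 ]
R4 <- R4 - (-1)*R3:  [ 0  0  0  5  5 ]
Row echelon form:
[ 1   0   6  -6  |  -20 ]
[ 0  -4  -6   2  |   36 ]
[ 0   0  -2  -4  |    2 ]
[ 0   0   0   5  |    5 ]
Back-substitution:
x_4 = (5) / 5 = 1
x_3 = (2 - (-4)*(1)) / -2 = -3
x_2 = (36 - (-6)*(-3) - (2)*(1)) / -4 = -4
x_1 = (-20 - (6)*(-3) - (-6)*(1)) / 1 = 4

(4, -4, -3, 1)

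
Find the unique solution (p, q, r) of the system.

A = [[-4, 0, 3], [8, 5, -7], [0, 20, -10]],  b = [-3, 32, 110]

(0, 5, -1)

Forward elimination on [A|b]:
R2 <- R2 - (-2)*R1:  [  0   5  -1  26 ]
R3 <- R3 - (4)*R2:  [  0   0  -6   6 ]
Row echelon form:
[ -4  0   3  |  -3 ]
[  0  5  -1  |  26 ]
[  0  0  -6  |   6 ]
Back-substitution:
r = (6) / -6 = -1
q = (26 - (-1)*(-1)) / 5 = 5
p = (-3 - (3)*(-1)) / -4 = 0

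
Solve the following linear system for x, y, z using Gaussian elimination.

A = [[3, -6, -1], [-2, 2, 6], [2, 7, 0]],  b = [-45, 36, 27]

Forward elimination on [A|b]:
R2 <- R2 - (-2/3)*R1:  [    0    -2  16/3     6 ]
R3 <- R3 - (2/3)*R1:  [   0   11  2/3   57 ]
R3 <- R3 - (-11/2)*R2:  [  0   0  30  90 ]
Row echelon form:
[ 3  -6    -1  |  -45 ]
[ 0  -2  16/3  |    6 ]
[ 0   0    30  |   90 ]
Back-substitution:
z = (90) / 30 = 3
y = (6 - (16/3)*(3)) / -2 = 5
x = (-45 - (-6)*(5) - (-1)*(3)) / 3 = -4

(-4, 5, 3)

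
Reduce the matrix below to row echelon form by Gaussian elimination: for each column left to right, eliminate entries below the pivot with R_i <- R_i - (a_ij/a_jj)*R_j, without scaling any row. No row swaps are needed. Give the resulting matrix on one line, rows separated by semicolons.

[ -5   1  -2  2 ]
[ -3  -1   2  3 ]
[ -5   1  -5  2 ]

REF = [-5 1 -2 2; 0 -8/5 16/5 9/5; 0 0 -3 0]

Forward elimination:
R2 <- R2 - (3/5)*R1:  [    0  -8/5  16/5   9/5 ]
R3 <- R3 - (1)*R1:  [  0   0  -3   0 ]
Row echelon form:
[ -5     1    -2    2 ]
[  0  -8/5  16/5  9/5 ]
[  0     0    -3    0 ]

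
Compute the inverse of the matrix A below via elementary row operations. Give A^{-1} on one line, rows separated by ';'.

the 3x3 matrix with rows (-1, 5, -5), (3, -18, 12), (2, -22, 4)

Gauss-Jordan on [A | I]:
R1 <- (1/-1)*R1:  [  1  -5   5  |  -1   0   0 ]
R2 <- R2 - (3)*R1:  [  0  -3  -3  |   3   1   0 ]
R3 <- R3 - (2)*R1:  [   0  -12   -6  |    2    0    1 ]
R2 <- (1/-3)*R2:  [    0     1     1  |    -1  -1/3     0 ]
R1 <- R1 - (-5)*R2:  [    1     0    10  |    -6  -5/3     0 ]
R3 <- R3 - (-12)*R2:  [   0    0    6  |  -10   -4    1 ]
R3 <- (1/6)*R3:  [    0     0     1  |  -5/3  -2/3   1/6 ]
R1 <- R1 - (10)*R3:  [    1     0     0  |  32/3     5  -5/3 ]
R2 <- R2 - (1)*R3:  [    0     1     0  |   2/3   1/3  -1/6 ]
Right block of [I | A^{-1}] is the inverse:
[ 32/3     5  -5/3 ]
[  2/3   1/3  -1/6 ]
[ -5/3  -2/3   1/6 ]

inverse = [32/3 5 -5/3; 2/3 1/3 -1/6; -5/3 -2/3 1/6]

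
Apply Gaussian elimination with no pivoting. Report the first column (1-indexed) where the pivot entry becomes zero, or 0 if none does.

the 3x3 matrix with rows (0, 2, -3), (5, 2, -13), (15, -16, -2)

Naive forward elimination:
Pivot entry (1,1) is zero but row 2 has 5 in column 1 -> naive elimination stops; a row interchange (e.g. R1 <-> R2) would be required here.

first zero-pivot column = 1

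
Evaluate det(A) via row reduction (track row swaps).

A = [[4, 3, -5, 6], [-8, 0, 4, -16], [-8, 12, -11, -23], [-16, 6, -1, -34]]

det(A) = -72

Forward elimination:
R2 <- R2 - (-2)*R1:  [  0   6  -6  -4 ]
R3 <- R3 - (-2)*R1:  [   0   18  -21  -11 ]
R4 <- R4 - (-4)*R1:  [   0   18  -21  -10 ]
R3 <- R3 - (3)*R2:  [  0   0  -3   1 ]
R4 <- R4 - (3)*R2:  [  0   0  -3   2 ]
R4 <- R4 - (1)*R3:  [ 0  0  0  1 ]
Upper-triangular form:
[ 4  3  -5   6 ]
[ 0  6  -6  -4 ]
[ 0  0  -3   1 ]
[ 0  0   0   1 ]
det(A) = (-1)^0 * (4) * (6) * (-3) * (1) = -72  (0 row swaps -> sign +1)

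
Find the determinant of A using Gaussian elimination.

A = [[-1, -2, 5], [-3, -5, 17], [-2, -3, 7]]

det(A) = 5

Forward elimination:
R2 <- R2 - (3)*R1:  [ 0  1  2 ]
R3 <- R3 - (2)*R1:  [  0   1  -3 ]
R3 <- R3 - (1)*R2:  [  0   0  -5 ]
Upper-triangular form:
[ -1  -2   5 ]
[  0   1   2 ]
[  0   0  -5 ]
det(A) = (-1)^0 * (-1) * (1) * (-5) = 5  (0 row swaps -> sign +1)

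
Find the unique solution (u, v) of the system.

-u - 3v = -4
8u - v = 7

Forward elimination on [A|b]:
R2 <- R2 - (-8)*R1:  [   0  -25  -25 ]
Row echelon form:
[ -1   -3  |   -4 ]
[  0  -25  |  -25 ]
Back-substitution:
v = (-25) / -25 = 1
u = (-4 - (-3)*(1)) / -1 = 1

(1, 1)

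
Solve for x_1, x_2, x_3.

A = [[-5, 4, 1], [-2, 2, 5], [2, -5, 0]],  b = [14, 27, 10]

Forward elimination on [A|b]:
R2 <- R2 - (2/5)*R1:  [     0    2/5   23/5  107/5 ]
R3 <- R3 - (-2/5)*R1:  [     0  -17/5    2/5   78/5 ]
R3 <- R3 - (-17/2)*R2:  [     0      0   79/2  395/2 ]
Row echelon form:
[ -5    4     1  |     14 ]
[  0  2/5  23/5  |  107/5 ]
[  0    0  79/2  |  395/2 ]
Back-substitution:
x_3 = (395/2) / (79/2) = 5
x_2 = (107/5 - (23/5)*(5)) / (2/5) = -4
x_1 = (14 - (4)*(-4) - (1)*(5)) / -5 = -5

(-5, -4, 5)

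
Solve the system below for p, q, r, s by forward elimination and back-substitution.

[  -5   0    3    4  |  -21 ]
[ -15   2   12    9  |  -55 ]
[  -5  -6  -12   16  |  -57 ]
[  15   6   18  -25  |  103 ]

(1, -2, 0, -4)

Forward elimination on [A|b]:
R2 <- R2 - (3)*R1:  [  0   2   3  -3   8 ]
R3 <- R3 - (1)*R1:  [   0   -6  -15   12  -36 ]
R4 <- R4 - (-3)*R1:  [   0    6   27  -13   40 ]
R3 <- R3 - (-3)*R2:  [   0    0   -6    3  -12 ]
R4 <- R4 - (3)*R2:  [  0   0  18  -4  16 ]
R4 <- R4 - (-3)*R3:  [   0    0    0    5  -20 ]
Row echelon form:
[ -5  0   3   4  |  -21 ]
[  0  2   3  -3  |    8 ]
[  0  0  -6   3  |  -12 ]
[  0  0   0   5  |  -20 ]
Back-substitution:
s = (-20) / 5 = -4
r = (-12 - (3)*(-4)) / -6 = 0
q = (8 - (3)*(0) - (-3)*(-4)) / 2 = -2
p = (-21 - (3)*(0) - (4)*(-4)) / -5 = 1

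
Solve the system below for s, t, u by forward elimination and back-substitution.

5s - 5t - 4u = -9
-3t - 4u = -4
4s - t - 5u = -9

Forward elimination on [A|b]:
R3 <- R3 - (4/5)*R1:  [    0     3  -9/5  -9/5 ]
R3 <- R3 - (-1)*R2:  [     0      0  -29/5  -29/5 ]
Row echelon form:
[ 5  -5     -4  |     -9 ]
[ 0  -3     -4  |     -4 ]
[ 0   0  -29/5  |  -29/5 ]
Back-substitution:
u = (-29/5) / (-29/5) = 1
t = (-4 - (-4)*(1)) / -3 = 0
s = (-9 - (-5)*(0) - (-4)*(1)) / 5 = -1

(-1, 0, 1)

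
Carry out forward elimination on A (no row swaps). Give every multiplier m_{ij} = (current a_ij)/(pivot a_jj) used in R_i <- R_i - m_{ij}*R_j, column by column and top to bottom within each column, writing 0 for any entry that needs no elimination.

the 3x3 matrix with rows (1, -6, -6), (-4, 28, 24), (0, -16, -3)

Forward elimination:
R2 <- R2 - (-4)*R1:  [ 0  4  0 ]
R3: entry in column 1 is already 0 -> m_{31} = 0 (no row operation needed)
R3 <- R3 - (-4)*R2:  [  0   0  -3 ]
Multipliers (in order of application): m_{21} = -4, m_{31} = 0, m_{32} = -4

multipliers: -4, 0, -4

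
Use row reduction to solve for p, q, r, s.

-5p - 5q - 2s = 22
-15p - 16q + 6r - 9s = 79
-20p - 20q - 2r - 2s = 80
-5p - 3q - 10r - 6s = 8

Forward elimination on [A|b]:
R2 <- R2 - (3)*R1:  [  0  -1   6  -3  13 ]
R3 <- R3 - (4)*R1:  [  0   0  -2   6  -8 ]
R4 <- R4 - (1)*R1:  [   0    2  -10   -4  -14 ]
R4 <- R4 - (-2)*R2:  [   0    0    2  -10   12 ]
R4 <- R4 - (-1)*R3:  [  0   0   0  -4   4 ]
Row echelon form:
[ -5  -5   0  -2  |  22 ]
[  0  -1   6  -3  |  13 ]
[  0   0  -2   6  |  -8 ]
[  0   0   0  -4  |   4 ]
Back-substitution:
s = (4) / -4 = -1
r = (-8 - (6)*(-1)) / -2 = 1
q = (13 - (6)*(1) - (-3)*(-1)) / -1 = -4
p = (22 - (-5)*(-4) - (-2)*(-1)) / -5 = 0

(0, -4, 1, -1)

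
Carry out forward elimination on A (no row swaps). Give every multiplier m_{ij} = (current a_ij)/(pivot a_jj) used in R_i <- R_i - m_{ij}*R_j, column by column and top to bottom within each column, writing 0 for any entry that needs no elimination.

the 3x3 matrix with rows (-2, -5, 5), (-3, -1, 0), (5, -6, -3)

multipliers: 3/2, -5/2, -37/13

Forward elimination:
R2 <- R2 - (3/2)*R1:  [     0   13/2  -15/2 ]
R3 <- R3 - (-5/2)*R1:  [     0  -37/2   19/2 ]
R3 <- R3 - (-37/13)*R2:  [       0        0  -154/13 ]
Multipliers (in order of application): m_{21} = 3/2, m_{31} = -5/2, m_{32} = -37/13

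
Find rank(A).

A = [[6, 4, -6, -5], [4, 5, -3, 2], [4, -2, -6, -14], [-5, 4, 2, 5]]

Row reduction:
R2 <- R2 - (2/3)*R1:  [    0   7/3     1  16/3 ]
R3 <- R3 - (2/3)*R1:  [     0  -14/3     -2  -32/3 ]
R4 <- R4 - (-5/6)*R1:  [    0  22/3    -3   5/6 ]
R3 <- R3 - (-2)*R2:  [ 0  0  0  0 ]
R4 <- R4 - (22/7)*R2:  [       0        0    -43/7  -223/14 ]
R3 <-> R4   (pivot in column 3 was zero)
[ 6    4     -6       -5 ]
[ 0  7/3      1     16/3 ]
[ 0    0  -43/7  -223/14 ]
[ 0    0      0        0 ]
Row echelon form:
[ 6    4     -6       -5 ]
[ 0  7/3      1     16/3 ]
[ 0    0  -43/7  -223/14 ]
[ 0    0      0        0 ]
Nonzero rows / pivot columns: 3

rank(A) = 3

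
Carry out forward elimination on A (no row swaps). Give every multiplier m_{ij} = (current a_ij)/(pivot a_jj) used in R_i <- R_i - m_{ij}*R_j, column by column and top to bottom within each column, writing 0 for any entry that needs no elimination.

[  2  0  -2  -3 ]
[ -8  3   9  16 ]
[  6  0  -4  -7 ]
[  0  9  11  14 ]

multipliers: -4, 3, 0, 0, 3, 4

Forward elimination:
R2 <- R2 - (-4)*R1:  [ 0  3  1  4 ]
R3 <- R3 - (3)*R1:  [ 0  0  2  2 ]
R4: entry in column 1 is already 0 -> m_{41} = 0 (no row operation needed)
R3: entry in column 2 is already 0 -> m_{32} = 0 (no row operation needed)
R4 <- R4 - (3)*R2:  [ 0  0  8  2 ]
R4 <- R4 - (4)*R3:  [  0   0   0  -6 ]
Multipliers (in order of application): m_{21} = -4, m_{31} = 3, m_{41} = 0, m_{32} = 0, m_{42} = 3, m_{43} = 4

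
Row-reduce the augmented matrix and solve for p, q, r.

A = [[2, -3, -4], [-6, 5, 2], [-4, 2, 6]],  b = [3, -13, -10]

Forward elimination on [A|b]:
R2 <- R2 - (-3)*R1:  [   0   -4  -10   -4 ]
R3 <- R3 - (-2)*R1:  [  0  -4  -2  -4 ]
R3 <- R3 - (1)*R2:  [ 0  0  8  0 ]
Row echelon form:
[ 2  -3   -4  |   3 ]
[ 0  -4  -10  |  -4 ]
[ 0   0    8  |   0 ]
Back-substitution:
r = (0) / 8 = 0
q = (-4 - (-10)*(0)) / -4 = 1
p = (3 - (-3)*(1) - (-4)*(0)) / 2 = 3

(3, 1, 0)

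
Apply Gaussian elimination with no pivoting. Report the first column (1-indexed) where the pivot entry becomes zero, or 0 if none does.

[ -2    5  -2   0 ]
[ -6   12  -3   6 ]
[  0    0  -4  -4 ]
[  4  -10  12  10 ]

first zero-pivot column = 0

Naive forward elimination:
R2 <- R2 - (3)*R1:  [  0  -3   3   6 ]
R4 <- R4 - (-2)*R1:  [  0   0   8  10 ]
R4 <- R4 - (-2)*R3:  [ 0  0  0  2 ]
All pivots nonzero; naive elimination completes without hitting a zero pivot.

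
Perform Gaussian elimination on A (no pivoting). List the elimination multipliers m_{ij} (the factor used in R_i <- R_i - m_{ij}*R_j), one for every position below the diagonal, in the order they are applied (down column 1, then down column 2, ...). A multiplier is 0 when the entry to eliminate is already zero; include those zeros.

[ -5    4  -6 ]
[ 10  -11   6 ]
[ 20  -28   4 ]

multipliers: -2, -4, 4

Forward elimination:
R2 <- R2 - (-2)*R1:  [  0  -3  -6 ]
R3 <- R3 - (-4)*R1:  [   0  -12  -20 ]
R3 <- R3 - (4)*R2:  [ 0  0  4 ]
Multipliers (in order of application): m_{21} = -2, m_{31} = -4, m_{32} = 4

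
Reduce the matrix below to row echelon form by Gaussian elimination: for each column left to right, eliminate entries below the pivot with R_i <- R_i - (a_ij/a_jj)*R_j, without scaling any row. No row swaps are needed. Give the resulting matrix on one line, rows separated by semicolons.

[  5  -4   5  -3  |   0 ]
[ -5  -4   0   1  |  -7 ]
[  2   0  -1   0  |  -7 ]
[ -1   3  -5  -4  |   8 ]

REF = [5 -4 5 -3 0; 0 -8 5 -2 -7; 0 0 -2 4/5 -42/5; 0 0 0 -31/5 171/10]

Forward elimination:
R2 <- R2 - (-1)*R1:  [  0  -8   5  -2  -7 ]
R3 <- R3 - (2/5)*R1:  [   0  8/5   -3  6/5   -7 ]
R4 <- R4 - (-1/5)*R1:  [     0   11/5     -4  -23/5      8 ]
R3 <- R3 - (-1/5)*R2:  [     0      0     -2    4/5  -42/5 ]
R4 <- R4 - (-11/40)*R2:  [       0        0    -21/8  -103/20   243/40 ]
R4 <- R4 - (21/16)*R3:  [      0       0       0   -31/5  171/10 ]
Row echelon form:
[ 5  -4   5     -3  |       0 ]
[ 0  -8   5     -2  |      -7 ]
[ 0   0  -2    4/5  |   -42/5 ]
[ 0   0   0  -31/5  |  171/10 ]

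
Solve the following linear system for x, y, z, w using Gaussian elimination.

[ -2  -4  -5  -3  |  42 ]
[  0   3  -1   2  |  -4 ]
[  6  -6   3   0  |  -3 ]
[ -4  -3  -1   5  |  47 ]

Forward elimination on [A|b]:
R3 <- R3 - (-3)*R1:  [   0  -18  -12   -9  123 ]
R4 <- R4 - (2)*R1:  [   0    5    9   11  -37 ]
R3 <- R3 - (-6)*R2:  [   0    0  -18    3   99 ]
R4 <- R4 - (5/3)*R2:  [     0      0   32/3   23/3  -91/3 ]
R4 <- R4 - (-16/27)*R3:  [    0     0     0  85/9  85/3 ]
Row echelon form:
[ -2  -4   -5    -3  |    42 ]
[  0   3   -1     2  |    -4 ]
[  0   0  -18     3  |    99 ]
[  0   0    0  85/9  |  85/3 ]
Back-substitution:
w = (85/3) / (85/9) = 3
z = (99 - (3)*(3)) / -18 = -5
y = (-4 - (-1)*(-5) - (2)*(3)) / 3 = -5
x = (42 - (-4)*(-5) - (-5)*(-5) - (-3)*(3)) / -2 = -3

(-3, -5, -5, 3)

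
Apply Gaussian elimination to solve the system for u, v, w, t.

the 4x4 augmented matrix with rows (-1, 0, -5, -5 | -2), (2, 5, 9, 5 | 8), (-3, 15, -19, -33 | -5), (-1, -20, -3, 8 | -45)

Forward elimination on [A|b]:
R2 <- R2 - (-2)*R1:  [  0   5  -1  -5   4 ]
R3 <- R3 - (3)*R1:  [   0   15   -4  -18    1 ]
R4 <- R4 - (1)*R1:  [   0  -20    2   13  -43 ]
R3 <- R3 - (3)*R2:  [   0    0   -1   -3  -11 ]
R4 <- R4 - (-4)*R2:  [   0    0   -2   -7  -27 ]
R4 <- R4 - (2)*R3:  [  0   0   0  -1  -5 ]
Row echelon form:
[ -1  0  -5  -5  |   -2 ]
[  0  5  -1  -5  |    4 ]
[  0  0  -1  -3  |  -11 ]
[  0  0   0  -1  |   -5 ]
Back-substitution:
t = (-5) / -1 = 5
w = (-11 - (-3)*(5)) / -1 = -4
v = (4 - (-1)*(-4) - (-5)*(5)) / 5 = 5
u = (-2 - (-5)*(-4) - (-5)*(5)) / -1 = -3

(-3, 5, -4, 5)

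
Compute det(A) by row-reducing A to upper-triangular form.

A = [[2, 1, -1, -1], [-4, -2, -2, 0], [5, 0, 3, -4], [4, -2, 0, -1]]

Forward elimination:
R2 <- R2 - (-2)*R1:  [  0   0  -4  -2 ]
R3 <- R3 - (5/2)*R1:  [    0  -5/2  11/2  -3/2 ]
R4 <- R4 - (2)*R1:  [  0  -4   2   1 ]
R2 <-> R3   (pivot in column 2 was zero)
[ 2     1    -1    -1 ]
[ 0  -5/2  11/2  -3/2 ]
[ 0     0    -4    -2 ]
[ 0    -4     2     1 ]
R4 <- R4 - (8/5)*R2:  [     0      0  -34/5   17/5 ]
R4 <- R4 - (17/10)*R3:  [    0     0     0  34/5 ]
Upper-triangular form:
[ 2     1    -1    -1 ]
[ 0  -5/2  11/2  -3/2 ]
[ 0     0    -4    -2 ]
[ 0     0     0  34/5 ]
det(A) = (-1)^1 * (2) * (-5/2) * (-4) * (34/5) = -136  (1 row swap -> sign -1)

det(A) = -136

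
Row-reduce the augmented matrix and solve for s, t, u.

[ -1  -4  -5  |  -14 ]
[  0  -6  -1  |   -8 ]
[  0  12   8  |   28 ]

(0, 1, 2)

Forward elimination on [A|b]:
R3 <- R3 - (-2)*R2:  [  0   0   6  12 ]
Row echelon form:
[ -1  -4  -5  |  -14 ]
[  0  -6  -1  |   -8 ]
[  0   0   6  |   12 ]
Back-substitution:
u = (12) / 6 = 2
t = (-8 - (-1)*(2)) / -6 = 1
s = (-14 - (-4)*(1) - (-5)*(2)) / -1 = 0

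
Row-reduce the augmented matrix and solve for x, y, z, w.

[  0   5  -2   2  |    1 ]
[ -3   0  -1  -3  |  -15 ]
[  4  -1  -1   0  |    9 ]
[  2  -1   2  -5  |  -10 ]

Forward elimination on [A|b]:
R1 <-> R2   (pivot in column 1 was zero)
[ -3   0  -1  -3  -15 ]
[  0   5  -2   2    1 ]
[  4  -1  -1   0    9 ]
[  2  -1   2  -5  -10 ]
R3 <- R3 - (-4/3)*R1:  [    0    -1  -7/3    -4   -11 ]
R4 <- R4 - (-2/3)*R1:  [   0   -1  4/3   -7  -20 ]
R3 <- R3 - (-1/5)*R2:  [      0       0  -41/15   -18/5   -54/5 ]
R4 <- R4 - (-1/5)*R2:  [     0      0  14/15  -33/5  -99/5 ]
R4 <- R4 - (-14/41)*R3:  [       0        0        0  -321/41  -963/41 ]
Row echelon form:
[ -3  0      -1       -3  |      -15 ]
[  0  5      -2        2  |        1 ]
[  0  0  -41/15    -18/5  |    -54/5 ]
[  0  0       0  -321/41  |  -963/41 ]
Back-substitution:
w = (-963/41) / (-321/41) = 3
z = (-54/5 - (-18/5)*(3)) / (-41/15) = 0
y = (1 - (-2)*(0) - (2)*(3)) / 5 = -1
x = (-15 - (-1)*(0) - (-3)*(3)) / -3 = 2

(2, -1, 0, 3)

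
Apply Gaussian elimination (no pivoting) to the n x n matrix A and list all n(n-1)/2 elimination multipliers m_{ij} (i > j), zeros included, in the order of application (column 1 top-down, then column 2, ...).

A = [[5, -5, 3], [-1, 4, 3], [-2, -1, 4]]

Forward elimination:
R2 <- R2 - (-1/5)*R1:  [    0     3  18/5 ]
R3 <- R3 - (-2/5)*R1:  [    0    -3  26/5 ]
R3 <- R3 - (-1)*R2:  [    0     0  44/5 ]
Multipliers (in order of application): m_{21} = -1/5, m_{31} = -2/5, m_{32} = -1

multipliers: -1/5, -2/5, -1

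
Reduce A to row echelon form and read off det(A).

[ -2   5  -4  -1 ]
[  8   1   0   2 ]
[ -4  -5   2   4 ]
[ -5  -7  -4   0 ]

Forward elimination:
R2 <- R2 - (-4)*R1:  [   0   21  -16   -2 ]
R3 <- R3 - (2)*R1:  [   0  -15   10    6 ]
R4 <- R4 - (5/2)*R1:  [     0  -39/2      6    5/2 ]
R3 <- R3 - (-5/7)*R2:  [     0      0  -10/7   32/7 ]
R4 <- R4 - (-13/14)*R2:  [     0      0  -62/7   9/14 ]
R4 <- R4 - (31/5)*R3:  [       0        0        0  -277/10 ]
Upper-triangular form:
[ -2   5     -4       -1 ]
[  0  21    -16       -2 ]
[  0   0  -10/7     32/7 ]
[  0   0      0  -277/10 ]
det(A) = (-1)^0 * (-2) * (21) * (-10/7) * (-277/10) = -1662  (0 row swaps -> sign +1)

det(A) = -1662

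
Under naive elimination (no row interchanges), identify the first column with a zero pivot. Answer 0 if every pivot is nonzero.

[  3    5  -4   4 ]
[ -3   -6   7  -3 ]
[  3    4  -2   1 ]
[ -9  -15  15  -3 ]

Naive forward elimination:
R2 <- R2 - (-1)*R1:  [  0  -1   3   1 ]
R3 <- R3 - (1)*R1:  [  0  -1   2  -3 ]
R4 <- R4 - (-3)*R1:  [ 0  0  3  9 ]
R3 <- R3 - (1)*R2:  [  0   0  -1  -4 ]
R4 <- R4 - (-3)*R3:  [  0   0   0  -3 ]
All pivots nonzero; naive elimination completes without hitting a zero pivot.

first zero-pivot column = 0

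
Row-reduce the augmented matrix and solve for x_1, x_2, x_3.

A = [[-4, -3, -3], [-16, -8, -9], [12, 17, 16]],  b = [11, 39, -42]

(-2, -2, 1)

Forward elimination on [A|b]:
R2 <- R2 - (4)*R1:  [  0   4   3  -5 ]
R3 <- R3 - (-3)*R1:  [  0   8   7  -9 ]
R3 <- R3 - (2)*R2:  [ 0  0  1  1 ]
Row echelon form:
[ -4  -3  -3  |  11 ]
[  0   4   3  |  -5 ]
[  0   0   1  |   1 ]
Back-substitution:
x_3 = (1) / 1 = 1
x_2 = (-5 - (3)*(1)) / 4 = -2
x_1 = (11 - (-3)*(-2) - (-3)*(1)) / -4 = -2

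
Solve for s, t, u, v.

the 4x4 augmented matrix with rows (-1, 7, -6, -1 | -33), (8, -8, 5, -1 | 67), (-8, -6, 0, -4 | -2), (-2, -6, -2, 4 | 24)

(4, -5, -1, 0)

Forward elimination on [A|b]:
R2 <- R2 - (-8)*R1:  [    0    48   -43    -9  -197 ]
R3 <- R3 - (8)*R1:  [   0  -62   48    4  262 ]
R4 <- R4 - (2)*R1:  [   0  -20   10    6   90 ]
R3 <- R3 - (-31/24)*R2:  [       0        0  -181/24    -61/8   181/24 ]
R4 <- R4 - (-5/12)*R2:  [      0       0  -95/12     9/4   95/12 ]
R4 <- R4 - (190/181)*R3:  [        0         0         0  1856/181         0 ]
Row echelon form:
[ -1   7       -6        -1  |     -33 ]
[  0  48      -43        -9  |    -197 ]
[  0   0  -181/24     -61/8  |  181/24 ]
[  0   0        0  1856/181  |       0 ]
Back-substitution:
v = (0) / (1856/181) = 0
u = (181/24 - (-61/8)*(0)) / (-181/24) = -1
t = (-197 - (-43)*(-1) - (-9)*(0)) / 48 = -5
s = (-33 - (7)*(-5) - (-6)*(-1) - (-1)*(0)) / -1 = 4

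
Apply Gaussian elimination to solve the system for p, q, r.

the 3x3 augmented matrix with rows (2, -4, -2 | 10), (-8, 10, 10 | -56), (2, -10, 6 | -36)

Forward elimination on [A|b]:
R2 <- R2 - (-4)*R1:  [   0   -6    2  -16 ]
R3 <- R3 - (1)*R1:  [   0   -6    8  -46 ]
R3 <- R3 - (1)*R2:  [   0    0    6  -30 ]
Row echelon form:
[ 2  -4  -2  |   10 ]
[ 0  -6   2  |  -16 ]
[ 0   0   6  |  -30 ]
Back-substitution:
r = (-30) / 6 = -5
q = (-16 - (2)*(-5)) / -6 = 1
p = (10 - (-4)*(1) - (-2)*(-5)) / 2 = 2

(2, 1, -5)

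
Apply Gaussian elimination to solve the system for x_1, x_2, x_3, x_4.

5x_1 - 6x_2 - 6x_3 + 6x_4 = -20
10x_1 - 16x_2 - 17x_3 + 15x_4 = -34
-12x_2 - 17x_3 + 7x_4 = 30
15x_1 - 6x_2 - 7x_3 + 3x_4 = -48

Forward elimination on [A|b]:
R2 <- R2 - (2)*R1:  [  0  -4  -5   3   6 ]
R4 <- R4 - (3)*R1:  [   0   12   11  -15   12 ]
R3 <- R3 - (3)*R2:  [  0   0  -2  -2  12 ]
R4 <- R4 - (-3)*R2:  [  0   0  -4  -6  30 ]
R4 <- R4 - (2)*R3:  [  0   0   0  -2   6 ]
Row echelon form:
[ 5  -6  -6   6  |  -20 ]
[ 0  -4  -5   3  |    6 ]
[ 0   0  -2  -2  |   12 ]
[ 0   0   0  -2  |    6 ]
Back-substitution:
x_4 = (6) / -2 = -3
x_3 = (12 - (-2)*(-3)) / -2 = -3
x_2 = (6 - (-5)*(-3) - (3)*(-3)) / -4 = 0
x_1 = (-20 - (-6)*(0) - (-6)*(-3) - (6)*(-3)) / 5 = -4

(-4, 0, -3, -3)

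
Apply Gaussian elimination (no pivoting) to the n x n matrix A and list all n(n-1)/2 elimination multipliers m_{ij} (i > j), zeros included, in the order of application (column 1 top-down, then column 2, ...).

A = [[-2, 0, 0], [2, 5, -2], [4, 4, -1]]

multipliers: -1, -2, 4/5

Forward elimination:
R2 <- R2 - (-1)*R1:  [  0   5  -2 ]
R3 <- R3 - (-2)*R1:  [  0   4  -1 ]
R3 <- R3 - (4/5)*R2:  [   0    0  3/5 ]
Multipliers (in order of application): m_{21} = -1, m_{31} = -2, m_{32} = 4/5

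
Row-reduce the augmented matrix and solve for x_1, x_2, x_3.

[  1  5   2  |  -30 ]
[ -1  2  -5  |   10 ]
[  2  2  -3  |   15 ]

(5, -5, -5)

Forward elimination on [A|b]:
R2 <- R2 - (-1)*R1:  [   0    7   -3  -20 ]
R3 <- R3 - (2)*R1:  [  0  -8  -7  75 ]
R3 <- R3 - (-8/7)*R2:  [     0      0  -73/7  365/7 ]
Row echelon form:
[ 1  5      2  |    -30 ]
[ 0  7     -3  |    -20 ]
[ 0  0  -73/7  |  365/7 ]
Back-substitution:
x_3 = (365/7) / (-73/7) = -5
x_2 = (-20 - (-3)*(-5)) / 7 = -5
x_1 = (-30 - (5)*(-5) - (2)*(-5)) / 1 = 5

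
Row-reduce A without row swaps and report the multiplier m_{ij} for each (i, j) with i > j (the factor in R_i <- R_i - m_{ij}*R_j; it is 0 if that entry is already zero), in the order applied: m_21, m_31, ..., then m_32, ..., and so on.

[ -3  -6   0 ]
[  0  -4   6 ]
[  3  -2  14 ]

multipliers: 0, -1, 2

Forward elimination:
R2: entry in column 1 is already 0 -> m_{21} = 0 (no row operation needed)
R3 <- R3 - (-1)*R1:  [  0  -8  14 ]
R3 <- R3 - (2)*R2:  [ 0  0  2 ]
Multipliers (in order of application): m_{21} = 0, m_{31} = -1, m_{32} = 2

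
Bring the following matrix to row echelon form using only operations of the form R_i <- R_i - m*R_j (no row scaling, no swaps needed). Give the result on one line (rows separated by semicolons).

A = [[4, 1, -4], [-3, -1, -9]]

Forward elimination:
R2 <- R2 - (-3/4)*R1:  [    0  -1/4   -12 ]
Row echelon form:
[ 4     1   -4 ]
[ 0  -1/4  -12 ]

REF = [4 1 -4; 0 -1/4 -12]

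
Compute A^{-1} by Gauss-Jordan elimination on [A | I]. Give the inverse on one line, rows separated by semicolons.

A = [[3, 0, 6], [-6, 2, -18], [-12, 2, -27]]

inverse = [-1 2/3 -2/3; 3 -1/2 1; 2/3 -1/3 1/3]

Gauss-Jordan on [A | I]:
R1 <- (1/3)*R1:  [   1    0    2  |  1/3    0    0 ]
R2 <- R2 - (-6)*R1:  [  0   2  -6  |   2   1   0 ]
R3 <- R3 - (-12)*R1:  [  0   2  -3  |   4   0   1 ]
R2 <- (1/2)*R2:  [   0    1   -3  |    1  1/2    0 ]
R3 <- R3 - (2)*R2:  [  0   0   3  |   2  -1   1 ]
R3 <- (1/3)*R3:  [    0     0     1  |   2/3  -1/3   1/3 ]
R1 <- R1 - (2)*R3:  [    1     0     0  |    -1   2/3  -2/3 ]
R2 <- R2 - (-3)*R3:  [    0     1     0  |     3  -1/2     1 ]
Right block of [I | A^{-1}] is the inverse:
[  -1   2/3  -2/3 ]
[   3  -1/2     1 ]
[ 2/3  -1/3   1/3 ]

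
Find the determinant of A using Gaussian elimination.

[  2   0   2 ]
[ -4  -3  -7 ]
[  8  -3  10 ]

Forward elimination:
R2 <- R2 - (-2)*R1:  [  0  -3  -3 ]
R3 <- R3 - (4)*R1:  [  0  -3   2 ]
R3 <- R3 - (1)*R2:  [ 0  0  5 ]
Upper-triangular form:
[ 2   0   2 ]
[ 0  -3  -3 ]
[ 0   0   5 ]
det(A) = (-1)^0 * (2) * (-3) * (5) = -30  (0 row swaps -> sign +1)

det(A) = -30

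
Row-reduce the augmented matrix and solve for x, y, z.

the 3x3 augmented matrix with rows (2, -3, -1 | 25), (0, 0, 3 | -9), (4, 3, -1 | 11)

(5, -4, -3)

Forward elimination on [A|b]:
R3 <- R3 - (2)*R1:  [   0    9    1  -39 ]
R2 <-> R3   (pivot in column 2 was zero)
[ 2  -3  -1   25 ]
[ 0   9   1  -39 ]
[ 0   0   3   -9 ]
Row echelon form:
[ 2  -3  -1  |   25 ]
[ 0   9   1  |  -39 ]
[ 0   0   3  |   -9 ]
Back-substitution:
z = (-9) / 3 = -3
y = (-39 - (1)*(-3)) / 9 = -4
x = (25 - (-3)*(-4) - (-1)*(-3)) / 2 = 5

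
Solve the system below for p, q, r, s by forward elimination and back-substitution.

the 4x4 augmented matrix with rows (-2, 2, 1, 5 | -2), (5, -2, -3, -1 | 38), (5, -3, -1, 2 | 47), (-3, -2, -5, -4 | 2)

Forward elimination on [A|b]:
R2 <- R2 - (-5/2)*R1:  [    0     3  -1/2  23/2    33 ]
R3 <- R3 - (-5/2)*R1:  [    0     2   3/2  29/2    42 ]
R4 <- R4 - (3/2)*R1:  [     0     -5  -13/2  -23/2      5 ]
R3 <- R3 - (2/3)*R2:  [    0     0  11/6  41/6    20 ]
R4 <- R4 - (-5/3)*R2:  [     0      0  -22/3   23/3     60 ]
R4 <- R4 - (-4)*R3:  [   0    0    0   35  140 ]
Row echelon form:
[ -2  2     1     5  |   -2 ]
[  0  3  -1/2  23/2  |   33 ]
[  0  0  11/6  41/6  |   20 ]
[  0  0     0    35  |  140 ]
Back-substitution:
s = (140) / 35 = 4
r = (20 - (41/6)*(4)) / (11/6) = -4
q = (33 - (-1/2)*(-4) - (23/2)*(4)) / 3 = -5
p = (-2 - (2)*(-5) - (1)*(-4) - (5)*(4)) / -2 = 4

(4, -5, -4, 4)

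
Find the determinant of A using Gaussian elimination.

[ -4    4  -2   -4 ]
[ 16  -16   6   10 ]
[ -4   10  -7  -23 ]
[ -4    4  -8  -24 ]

Forward elimination:
R2 <- R2 - (-4)*R1:  [  0   0  -2  -6 ]
R3 <- R3 - (1)*R1:  [   0    6   -5  -19 ]
R4 <- R4 - (1)*R1:  [   0    0   -6  -20 ]
R2 <-> R3   (pivot in column 2 was zero)
[ -4  4  -2   -4 ]
[  0  6  -5  -19 ]
[  0  0  -2   -6 ]
[  0  0  -6  -20 ]
R4 <- R4 - (3)*R3:  [  0   0   0  -2 ]
Upper-triangular form:
[ -4  4  -2   -4 ]
[  0  6  -5  -19 ]
[  0  0  -2   -6 ]
[  0  0   0   -2 ]
det(A) = (-1)^1 * (-4) * (6) * (-2) * (-2) = 96  (1 row swap -> sign -1)

det(A) = 96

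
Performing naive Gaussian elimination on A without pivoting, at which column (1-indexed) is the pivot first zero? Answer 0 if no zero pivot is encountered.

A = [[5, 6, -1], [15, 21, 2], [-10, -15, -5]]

Naive forward elimination:
R2 <- R2 - (3)*R1:  [ 0  3  5 ]
R3 <- R3 - (-2)*R1:  [  0  -3  -7 ]
R3 <- R3 - (-1)*R2:  [  0   0  -2 ]
All pivots nonzero; naive elimination completes without hitting a zero pivot.

first zero-pivot column = 0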